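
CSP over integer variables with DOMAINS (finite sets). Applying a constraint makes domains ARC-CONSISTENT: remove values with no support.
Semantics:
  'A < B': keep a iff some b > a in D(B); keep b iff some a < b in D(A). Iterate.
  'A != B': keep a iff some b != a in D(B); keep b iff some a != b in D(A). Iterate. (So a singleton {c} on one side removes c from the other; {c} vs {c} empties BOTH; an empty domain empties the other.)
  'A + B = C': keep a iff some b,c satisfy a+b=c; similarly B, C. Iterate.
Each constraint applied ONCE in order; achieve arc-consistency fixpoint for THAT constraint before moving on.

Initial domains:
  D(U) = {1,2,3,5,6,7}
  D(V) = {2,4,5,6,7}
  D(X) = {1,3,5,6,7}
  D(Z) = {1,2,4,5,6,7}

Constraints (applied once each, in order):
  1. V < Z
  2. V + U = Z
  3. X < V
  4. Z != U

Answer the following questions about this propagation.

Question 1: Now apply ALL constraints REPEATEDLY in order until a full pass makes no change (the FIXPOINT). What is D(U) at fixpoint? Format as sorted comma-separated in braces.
pass 0 (initial): D(U)={1,2,3,5,6,7}
pass 1: U {1,2,3,5,6,7}->{1,2,3,5}; V {2,4,5,6,7}->{2,4,5,6}; X {1,3,5,6,7}->{1,3,5}; Z {1,2,4,5,6,7}->{4,5,6,7}
pass 2: no change
Fixpoint after 2 passes: D(U) = {1,2,3,5}

Answer: {1,2,3,5}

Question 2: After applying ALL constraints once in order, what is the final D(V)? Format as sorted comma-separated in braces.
Answer: {2,4,5,6}

Derivation:
Constraint 1 (V < Z) on D(V)={2,4,5,6,7} D(Z)={1,2,4,5,6,7}: V {2,4,5,6,7}->{2,4,5,6}; Z {1,2,4,5,6,7}->{4,5,6,7}
Constraint 2 (V + U = Z) on D(V)={2,4,5,6} D(U)={1,2,3,5,6,7} D(Z)={4,5,6,7}: U {1,2,3,5,6,7}->{1,2,3,5}
Constraint 3 (X < V) on D(X)={1,3,5,6,7} D(V)={2,4,5,6}: X {1,3,5,6,7}->{1,3,5}
Constraint 4 (Z != U) on D(Z)={4,5,6,7} D(U)={1,2,3,5}: no change
So after all 4 constraints: D(V) = {2,4,5,6}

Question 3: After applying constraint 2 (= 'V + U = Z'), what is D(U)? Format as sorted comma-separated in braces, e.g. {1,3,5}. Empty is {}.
Answer: {1,2,3,5}

Derivation:
Constraint 1 (V < Z) on D(V)={2,4,5,6,7} D(Z)={1,2,4,5,6,7}: V {2,4,5,6,7}->{2,4,5,6}; Z {1,2,4,5,6,7}->{4,5,6,7}
Constraint 2 (V + U = Z) on D(V)={2,4,5,6} D(U)={1,2,3,5,6,7} D(Z)={4,5,6,7}: U {1,2,3,5,6,7}->{1,2,3,5}
So after constraint 2: D(U) = {1,2,3,5}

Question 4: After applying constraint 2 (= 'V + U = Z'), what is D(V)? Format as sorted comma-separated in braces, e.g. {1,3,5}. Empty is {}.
Answer: {2,4,5,6}

Derivation:
Constraint 1 (V < Z) on D(V)={2,4,5,6,7} D(Z)={1,2,4,5,6,7}: V {2,4,5,6,7}->{2,4,5,6}; Z {1,2,4,5,6,7}->{4,5,6,7}
Constraint 2 (V + U = Z) on D(V)={2,4,5,6} D(U)={1,2,3,5,6,7} D(Z)={4,5,6,7}: U {1,2,3,5,6,7}->{1,2,3,5}
So after constraint 2: D(V) = {2,4,5,6}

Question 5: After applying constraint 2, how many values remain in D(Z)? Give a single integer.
Answer: 4

Derivation:
Constraint 1 (V < Z) on D(V)={2,4,5,6,7} D(Z)={1,2,4,5,6,7}: V {2,4,5,6,7}->{2,4,5,6}; Z {1,2,4,5,6,7}->{4,5,6,7}
Constraint 2 (V + U = Z) on D(V)={2,4,5,6} D(U)={1,2,3,5,6,7} D(Z)={4,5,6,7}: U {1,2,3,5,6,7}->{1,2,3,5}
So after constraint 2: D(Z)={4,5,6,7}, size = 4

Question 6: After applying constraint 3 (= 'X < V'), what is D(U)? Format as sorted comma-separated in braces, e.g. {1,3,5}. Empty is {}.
Answer: {1,2,3,5}

Derivation:
Constraint 1 (V < Z) on D(V)={2,4,5,6,7} D(Z)={1,2,4,5,6,7}: V {2,4,5,6,7}->{2,4,5,6}; Z {1,2,4,5,6,7}->{4,5,6,7}
Constraint 2 (V + U = Z) on D(V)={2,4,5,6} D(U)={1,2,3,5,6,7} D(Z)={4,5,6,7}: U {1,2,3,5,6,7}->{1,2,3,5}
Constraint 3 (X < V) on D(X)={1,3,5,6,7} D(V)={2,4,5,6}: X {1,3,5,6,7}->{1,3,5}
So after constraint 3: D(U) = {1,2,3,5}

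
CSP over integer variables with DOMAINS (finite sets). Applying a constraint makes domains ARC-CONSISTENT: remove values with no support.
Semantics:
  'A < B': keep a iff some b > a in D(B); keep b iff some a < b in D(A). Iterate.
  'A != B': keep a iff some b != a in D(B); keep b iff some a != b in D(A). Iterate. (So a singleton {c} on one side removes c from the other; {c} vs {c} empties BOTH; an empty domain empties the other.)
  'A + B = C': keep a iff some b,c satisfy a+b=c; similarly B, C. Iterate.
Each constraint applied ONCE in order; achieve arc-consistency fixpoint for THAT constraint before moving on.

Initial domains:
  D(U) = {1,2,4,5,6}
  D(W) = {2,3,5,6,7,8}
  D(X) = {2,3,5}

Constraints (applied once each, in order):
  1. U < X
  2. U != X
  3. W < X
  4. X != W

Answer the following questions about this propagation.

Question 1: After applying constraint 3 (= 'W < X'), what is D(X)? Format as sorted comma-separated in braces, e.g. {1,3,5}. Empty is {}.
Constraint 1 (U < X) on D(U)={1,2,4,5,6} D(X)={2,3,5}: U {1,2,4,5,6}->{1,2,4}
Constraint 2 (U != X) on D(U)={1,2,4} D(X)={2,3,5}: no change
Constraint 3 (W < X) on D(W)={2,3,5,6,7,8} D(X)={2,3,5}: W {2,3,5,6,7,8}->{2,3}; X {2,3,5}->{3,5}
So after constraint 3: D(X) = {3,5}

Answer: {3,5}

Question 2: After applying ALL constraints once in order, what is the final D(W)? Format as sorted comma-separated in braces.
Constraint 1 (U < X) on D(U)={1,2,4,5,6} D(X)={2,3,5}: U {1,2,4,5,6}->{1,2,4}
Constraint 2 (U != X) on D(U)={1,2,4} D(X)={2,3,5}: no change
Constraint 3 (W < X) on D(W)={2,3,5,6,7,8} D(X)={2,3,5}: W {2,3,5,6,7,8}->{2,3}; X {2,3,5}->{3,5}
Constraint 4 (X != W) on D(X)={3,5} D(W)={2,3}: no change
So after all 4 constraints: D(W) = {2,3}

Answer: {2,3}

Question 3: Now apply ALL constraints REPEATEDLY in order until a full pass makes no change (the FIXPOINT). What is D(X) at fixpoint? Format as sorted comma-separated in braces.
Answer: {3,5}

Derivation:
pass 0 (initial): D(X)={2,3,5}
pass 1: U {1,2,4,5,6}->{1,2,4}; W {2,3,5,6,7,8}->{2,3}; X {2,3,5}->{3,5}
pass 2: no change
Fixpoint after 2 passes: D(X) = {3,5}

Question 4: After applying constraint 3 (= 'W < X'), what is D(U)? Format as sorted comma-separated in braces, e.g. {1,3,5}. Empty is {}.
Constraint 1 (U < X) on D(U)={1,2,4,5,6} D(X)={2,3,5}: U {1,2,4,5,6}->{1,2,4}
Constraint 2 (U != X) on D(U)={1,2,4} D(X)={2,3,5}: no change
Constraint 3 (W < X) on D(W)={2,3,5,6,7,8} D(X)={2,3,5}: W {2,3,5,6,7,8}->{2,3}; X {2,3,5}->{3,5}
So after constraint 3: D(U) = {1,2,4}

Answer: {1,2,4}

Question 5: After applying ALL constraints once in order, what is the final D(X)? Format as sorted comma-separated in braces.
Answer: {3,5}

Derivation:
Constraint 1 (U < X) on D(U)={1,2,4,5,6} D(X)={2,3,5}: U {1,2,4,5,6}->{1,2,4}
Constraint 2 (U != X) on D(U)={1,2,4} D(X)={2,3,5}: no change
Constraint 3 (W < X) on D(W)={2,3,5,6,7,8} D(X)={2,3,5}: W {2,3,5,6,7,8}->{2,3}; X {2,3,5}->{3,5}
Constraint 4 (X != W) on D(X)={3,5} D(W)={2,3}: no change
So after all 4 constraints: D(X) = {3,5}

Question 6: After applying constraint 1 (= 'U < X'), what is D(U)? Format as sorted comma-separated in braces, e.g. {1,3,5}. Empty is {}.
Answer: {1,2,4}

Derivation:
Constraint 1 (U < X) on D(U)={1,2,4,5,6} D(X)={2,3,5}: U {1,2,4,5,6}->{1,2,4}
So after constraint 1: D(U) = {1,2,4}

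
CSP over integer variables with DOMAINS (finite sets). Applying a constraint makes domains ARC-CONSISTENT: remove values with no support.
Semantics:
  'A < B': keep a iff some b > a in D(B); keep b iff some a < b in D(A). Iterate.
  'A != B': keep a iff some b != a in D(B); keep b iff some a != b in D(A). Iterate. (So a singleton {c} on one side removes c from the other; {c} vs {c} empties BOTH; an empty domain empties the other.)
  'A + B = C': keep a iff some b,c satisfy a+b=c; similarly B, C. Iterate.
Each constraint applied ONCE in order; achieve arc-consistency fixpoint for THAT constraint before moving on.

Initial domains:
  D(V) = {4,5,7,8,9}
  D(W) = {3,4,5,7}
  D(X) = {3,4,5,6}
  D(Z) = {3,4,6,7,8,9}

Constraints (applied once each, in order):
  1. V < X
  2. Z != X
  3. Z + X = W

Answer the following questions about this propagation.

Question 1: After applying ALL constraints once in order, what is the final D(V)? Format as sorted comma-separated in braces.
Constraint 1 (V < X) on D(V)={4,5,7,8,9} D(X)={3,4,5,6}: V {4,5,7,8,9}->{4,5}; X {3,4,5,6}->{5,6}
Constraint 2 (Z != X) on D(Z)={3,4,6,7,8,9} D(X)={5,6}: no change
Constraint 3 (Z + X = W) on D(Z)={3,4,6,7,8,9} D(X)={5,6} D(W)={3,4,5,7}: Z {3,4,6,7,8,9}->{}; X {5,6}->{}; W {3,4,5,7}->{}
So after all 3 constraints: D(V) = {4,5}

Answer: {4,5}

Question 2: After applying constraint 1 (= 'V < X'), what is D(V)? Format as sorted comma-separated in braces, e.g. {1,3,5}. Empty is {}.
Answer: {4,5}

Derivation:
Constraint 1 (V < X) on D(V)={4,5,7,8,9} D(X)={3,4,5,6}: V {4,5,7,8,9}->{4,5}; X {3,4,5,6}->{5,6}
So after constraint 1: D(V) = {4,5}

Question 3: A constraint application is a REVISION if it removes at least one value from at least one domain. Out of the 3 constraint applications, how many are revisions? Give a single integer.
Answer: 2

Derivation:
Constraint 1 (V < X) on D(V)={4,5,7,8,9} D(X)={3,4,5,6}: V {4,5,7,8,9}->{4,5}; X {3,4,5,6}->{5,6} => REVISION
Constraint 2 (Z != X) on D(Z)={3,4,6,7,8,9} D(X)={5,6}: no change => not a revision
Constraint 3 (Z + X = W) on D(Z)={3,4,6,7,8,9} D(X)={5,6} D(W)={3,4,5,7}: Z {3,4,6,7,8,9}->{}; X {5,6}->{}; W {3,4,5,7}->{} => REVISION
Total revisions = 2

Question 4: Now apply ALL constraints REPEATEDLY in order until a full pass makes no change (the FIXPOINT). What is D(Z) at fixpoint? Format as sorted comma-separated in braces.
Answer: {}

Derivation:
pass 0 (initial): D(Z)={3,4,6,7,8,9}
pass 1: V {4,5,7,8,9}->{4,5}; W {3,4,5,7}->{}; X {3,4,5,6}->{}; Z {3,4,6,7,8,9}->{}
pass 2: V {4,5}->{}
pass 3: no change
Fixpoint after 3 passes: D(Z) = {}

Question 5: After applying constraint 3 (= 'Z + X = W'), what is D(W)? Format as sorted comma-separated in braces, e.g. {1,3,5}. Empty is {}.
Constraint 1 (V < X) on D(V)={4,5,7,8,9} D(X)={3,4,5,6}: V {4,5,7,8,9}->{4,5}; X {3,4,5,6}->{5,6}
Constraint 2 (Z != X) on D(Z)={3,4,6,7,8,9} D(X)={5,6}: no change
Constraint 3 (Z + X = W) on D(Z)={3,4,6,7,8,9} D(X)={5,6} D(W)={3,4,5,7}: Z {3,4,6,7,8,9}->{}; X {5,6}->{}; W {3,4,5,7}->{}
So after constraint 3: D(W) = {}

Answer: {}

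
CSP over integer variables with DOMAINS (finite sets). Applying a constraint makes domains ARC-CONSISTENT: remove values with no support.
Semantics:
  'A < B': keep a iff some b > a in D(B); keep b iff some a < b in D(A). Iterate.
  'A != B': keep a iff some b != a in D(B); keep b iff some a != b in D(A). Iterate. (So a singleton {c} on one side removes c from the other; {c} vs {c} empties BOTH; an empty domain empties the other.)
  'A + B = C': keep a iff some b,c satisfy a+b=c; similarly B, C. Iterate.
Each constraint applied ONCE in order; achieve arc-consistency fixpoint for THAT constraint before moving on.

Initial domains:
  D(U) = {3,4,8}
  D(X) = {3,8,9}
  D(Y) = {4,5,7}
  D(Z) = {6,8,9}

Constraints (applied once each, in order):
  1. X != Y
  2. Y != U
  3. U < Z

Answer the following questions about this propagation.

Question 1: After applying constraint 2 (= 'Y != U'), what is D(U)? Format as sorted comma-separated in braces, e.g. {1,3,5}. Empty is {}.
Answer: {3,4,8}

Derivation:
Constraint 1 (X != Y) on D(X)={3,8,9} D(Y)={4,5,7}: no change
Constraint 2 (Y != U) on D(Y)={4,5,7} D(U)={3,4,8}: no change
So after constraint 2: D(U) = {3,4,8}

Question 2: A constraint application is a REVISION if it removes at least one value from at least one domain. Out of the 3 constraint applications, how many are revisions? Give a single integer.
Answer: 0

Derivation:
Constraint 1 (X != Y) on D(X)={3,8,9} D(Y)={4,5,7}: no change => not a revision
Constraint 2 (Y != U) on D(Y)={4,5,7} D(U)={3,4,8}: no change => not a revision
Constraint 3 (U < Z) on D(U)={3,4,8} D(Z)={6,8,9}: no change => not a revision
Total revisions = 0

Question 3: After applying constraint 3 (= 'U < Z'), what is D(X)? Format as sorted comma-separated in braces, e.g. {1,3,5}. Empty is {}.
Constraint 1 (X != Y) on D(X)={3,8,9} D(Y)={4,5,7}: no change
Constraint 2 (Y != U) on D(Y)={4,5,7} D(U)={3,4,8}: no change
Constraint 3 (U < Z) on D(U)={3,4,8} D(Z)={6,8,9}: no change
So after constraint 3: D(X) = {3,8,9}

Answer: {3,8,9}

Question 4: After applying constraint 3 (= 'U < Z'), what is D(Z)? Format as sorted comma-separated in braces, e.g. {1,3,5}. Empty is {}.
Answer: {6,8,9}

Derivation:
Constraint 1 (X != Y) on D(X)={3,8,9} D(Y)={4,5,7}: no change
Constraint 2 (Y != U) on D(Y)={4,5,7} D(U)={3,4,8}: no change
Constraint 3 (U < Z) on D(U)={3,4,8} D(Z)={6,8,9}: no change
So after constraint 3: D(Z) = {6,8,9}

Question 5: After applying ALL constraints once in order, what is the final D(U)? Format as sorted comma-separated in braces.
Answer: {3,4,8}

Derivation:
Constraint 1 (X != Y) on D(X)={3,8,9} D(Y)={4,5,7}: no change
Constraint 2 (Y != U) on D(Y)={4,5,7} D(U)={3,4,8}: no change
Constraint 3 (U < Z) on D(U)={3,4,8} D(Z)={6,8,9}: no change
So after all 3 constraints: D(U) = {3,4,8}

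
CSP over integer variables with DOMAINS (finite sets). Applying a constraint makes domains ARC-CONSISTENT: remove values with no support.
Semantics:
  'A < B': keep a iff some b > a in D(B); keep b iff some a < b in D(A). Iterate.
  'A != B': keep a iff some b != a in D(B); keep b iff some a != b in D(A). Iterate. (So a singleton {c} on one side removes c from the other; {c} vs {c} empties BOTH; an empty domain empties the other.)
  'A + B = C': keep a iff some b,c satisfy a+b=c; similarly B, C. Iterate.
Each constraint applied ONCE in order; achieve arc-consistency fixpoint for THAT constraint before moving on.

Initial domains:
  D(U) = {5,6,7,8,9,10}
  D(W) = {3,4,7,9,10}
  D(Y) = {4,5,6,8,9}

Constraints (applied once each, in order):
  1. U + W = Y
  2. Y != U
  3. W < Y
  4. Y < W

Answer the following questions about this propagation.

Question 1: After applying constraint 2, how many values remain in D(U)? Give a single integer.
Constraint 1 (U + W = Y) on D(U)={5,6,7,8,9,10} D(W)={3,4,7,9,10} D(Y)={4,5,6,8,9}: U {5,6,7,8,9,10}->{5,6}; W {3,4,7,9,10}->{3,4}; Y {4,5,6,8,9}->{8,9}
Constraint 2 (Y != U) on D(Y)={8,9} D(U)={5,6}: no change
So after constraint 2: D(U)={5,6}, size = 2

Answer: 2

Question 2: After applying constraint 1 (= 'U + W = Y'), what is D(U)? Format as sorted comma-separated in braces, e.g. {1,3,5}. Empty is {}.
Answer: {5,6}

Derivation:
Constraint 1 (U + W = Y) on D(U)={5,6,7,8,9,10} D(W)={3,4,7,9,10} D(Y)={4,5,6,8,9}: U {5,6,7,8,9,10}->{5,6}; W {3,4,7,9,10}->{3,4}; Y {4,5,6,8,9}->{8,9}
So after constraint 1: D(U) = {5,6}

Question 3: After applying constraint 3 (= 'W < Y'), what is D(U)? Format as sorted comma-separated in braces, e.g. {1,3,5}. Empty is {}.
Answer: {5,6}

Derivation:
Constraint 1 (U + W = Y) on D(U)={5,6,7,8,9,10} D(W)={3,4,7,9,10} D(Y)={4,5,6,8,9}: U {5,6,7,8,9,10}->{5,6}; W {3,4,7,9,10}->{3,4}; Y {4,5,6,8,9}->{8,9}
Constraint 2 (Y != U) on D(Y)={8,9} D(U)={5,6}: no change
Constraint 3 (W < Y) on D(W)={3,4} D(Y)={8,9}: no change
So after constraint 3: D(U) = {5,6}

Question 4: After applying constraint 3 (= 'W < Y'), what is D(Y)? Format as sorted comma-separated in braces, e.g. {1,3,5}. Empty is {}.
Constraint 1 (U + W = Y) on D(U)={5,6,7,8,9,10} D(W)={3,4,7,9,10} D(Y)={4,5,6,8,9}: U {5,6,7,8,9,10}->{5,6}; W {3,4,7,9,10}->{3,4}; Y {4,5,6,8,9}->{8,9}
Constraint 2 (Y != U) on D(Y)={8,9} D(U)={5,6}: no change
Constraint 3 (W < Y) on D(W)={3,4} D(Y)={8,9}: no change
So after constraint 3: D(Y) = {8,9}

Answer: {8,9}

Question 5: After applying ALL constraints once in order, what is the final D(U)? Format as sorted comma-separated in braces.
Answer: {5,6}

Derivation:
Constraint 1 (U + W = Y) on D(U)={5,6,7,8,9,10} D(W)={3,4,7,9,10} D(Y)={4,5,6,8,9}: U {5,6,7,8,9,10}->{5,6}; W {3,4,7,9,10}->{3,4}; Y {4,5,6,8,9}->{8,9}
Constraint 2 (Y != U) on D(Y)={8,9} D(U)={5,6}: no change
Constraint 3 (W < Y) on D(W)={3,4} D(Y)={8,9}: no change
Constraint 4 (Y < W) on D(Y)={8,9} D(W)={3,4}: Y {8,9}->{}; W {3,4}->{}
So after all 4 constraints: D(U) = {5,6}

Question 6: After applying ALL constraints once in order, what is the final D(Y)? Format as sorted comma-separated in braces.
Constraint 1 (U + W = Y) on D(U)={5,6,7,8,9,10} D(W)={3,4,7,9,10} D(Y)={4,5,6,8,9}: U {5,6,7,8,9,10}->{5,6}; W {3,4,7,9,10}->{3,4}; Y {4,5,6,8,9}->{8,9}
Constraint 2 (Y != U) on D(Y)={8,9} D(U)={5,6}: no change
Constraint 3 (W < Y) on D(W)={3,4} D(Y)={8,9}: no change
Constraint 4 (Y < W) on D(Y)={8,9} D(W)={3,4}: Y {8,9}->{}; W {3,4}->{}
So after all 4 constraints: D(Y) = {}

Answer: {}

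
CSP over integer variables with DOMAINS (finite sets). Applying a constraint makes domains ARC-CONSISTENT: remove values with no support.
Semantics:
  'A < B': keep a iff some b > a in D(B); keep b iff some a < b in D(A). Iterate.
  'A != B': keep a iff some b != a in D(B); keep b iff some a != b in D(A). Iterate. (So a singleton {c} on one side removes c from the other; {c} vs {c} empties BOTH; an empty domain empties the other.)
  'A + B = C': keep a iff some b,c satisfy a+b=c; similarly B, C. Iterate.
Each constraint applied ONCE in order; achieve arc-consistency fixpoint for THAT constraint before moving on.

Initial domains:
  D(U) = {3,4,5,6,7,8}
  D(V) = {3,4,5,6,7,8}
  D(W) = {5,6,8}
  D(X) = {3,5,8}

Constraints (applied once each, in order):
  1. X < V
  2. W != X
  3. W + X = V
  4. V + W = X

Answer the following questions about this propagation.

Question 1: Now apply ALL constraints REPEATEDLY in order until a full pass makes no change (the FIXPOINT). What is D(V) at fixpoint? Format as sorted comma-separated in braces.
Answer: {}

Derivation:
pass 0 (initial): D(V)={3,4,5,6,7,8}
pass 1: V {3,4,5,6,7,8}->{}; W {5,6,8}->{}; X {3,5,8}->{}
pass 2: no change
Fixpoint after 2 passes: D(V) = {}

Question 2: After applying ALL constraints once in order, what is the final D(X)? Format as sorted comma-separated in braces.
Answer: {}

Derivation:
Constraint 1 (X < V) on D(X)={3,5,8} D(V)={3,4,5,6,7,8}: X {3,5,8}->{3,5}; V {3,4,5,6,7,8}->{4,5,6,7,8}
Constraint 2 (W != X) on D(W)={5,6,8} D(X)={3,5}: no change
Constraint 3 (W + X = V) on D(W)={5,6,8} D(X)={3,5} D(V)={4,5,6,7,8}: W {5,6,8}->{5}; X {3,5}->{3}; V {4,5,6,7,8}->{8}
Constraint 4 (V + W = X) on D(V)={8} D(W)={5} D(X)={3}: V {8}->{}; W {5}->{}; X {3}->{}
So after all 4 constraints: D(X) = {}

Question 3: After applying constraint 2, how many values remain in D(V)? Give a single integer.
Answer: 5

Derivation:
Constraint 1 (X < V) on D(X)={3,5,8} D(V)={3,4,5,6,7,8}: X {3,5,8}->{3,5}; V {3,4,5,6,7,8}->{4,5,6,7,8}
Constraint 2 (W != X) on D(W)={5,6,8} D(X)={3,5}: no change
So after constraint 2: D(V)={4,5,6,7,8}, size = 5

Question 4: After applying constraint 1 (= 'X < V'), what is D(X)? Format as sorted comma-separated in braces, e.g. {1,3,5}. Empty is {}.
Constraint 1 (X < V) on D(X)={3,5,8} D(V)={3,4,5,6,7,8}: X {3,5,8}->{3,5}; V {3,4,5,6,7,8}->{4,5,6,7,8}
So after constraint 1: D(X) = {3,5}

Answer: {3,5}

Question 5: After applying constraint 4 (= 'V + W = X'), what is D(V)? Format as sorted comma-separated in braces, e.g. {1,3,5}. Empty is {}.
Answer: {}

Derivation:
Constraint 1 (X < V) on D(X)={3,5,8} D(V)={3,4,5,6,7,8}: X {3,5,8}->{3,5}; V {3,4,5,6,7,8}->{4,5,6,7,8}
Constraint 2 (W != X) on D(W)={5,6,8} D(X)={3,5}: no change
Constraint 3 (W + X = V) on D(W)={5,6,8} D(X)={3,5} D(V)={4,5,6,7,8}: W {5,6,8}->{5}; X {3,5}->{3}; V {4,5,6,7,8}->{8}
Constraint 4 (V + W = X) on D(V)={8} D(W)={5} D(X)={3}: V {8}->{}; W {5}->{}; X {3}->{}
So after constraint 4: D(V) = {}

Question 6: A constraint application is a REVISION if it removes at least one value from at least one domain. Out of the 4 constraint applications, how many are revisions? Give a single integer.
Constraint 1 (X < V) on D(X)={3,5,8} D(V)={3,4,5,6,7,8}: X {3,5,8}->{3,5}; V {3,4,5,6,7,8}->{4,5,6,7,8} => REVISION
Constraint 2 (W != X) on D(W)={5,6,8} D(X)={3,5}: no change => not a revision
Constraint 3 (W + X = V) on D(W)={5,6,8} D(X)={3,5} D(V)={4,5,6,7,8}: W {5,6,8}->{5}; X {3,5}->{3}; V {4,5,6,7,8}->{8} => REVISION
Constraint 4 (V + W = X) on D(V)={8} D(W)={5} D(X)={3}: V {8}->{}; W {5}->{}; X {3}->{} => REVISION
Total revisions = 3

Answer: 3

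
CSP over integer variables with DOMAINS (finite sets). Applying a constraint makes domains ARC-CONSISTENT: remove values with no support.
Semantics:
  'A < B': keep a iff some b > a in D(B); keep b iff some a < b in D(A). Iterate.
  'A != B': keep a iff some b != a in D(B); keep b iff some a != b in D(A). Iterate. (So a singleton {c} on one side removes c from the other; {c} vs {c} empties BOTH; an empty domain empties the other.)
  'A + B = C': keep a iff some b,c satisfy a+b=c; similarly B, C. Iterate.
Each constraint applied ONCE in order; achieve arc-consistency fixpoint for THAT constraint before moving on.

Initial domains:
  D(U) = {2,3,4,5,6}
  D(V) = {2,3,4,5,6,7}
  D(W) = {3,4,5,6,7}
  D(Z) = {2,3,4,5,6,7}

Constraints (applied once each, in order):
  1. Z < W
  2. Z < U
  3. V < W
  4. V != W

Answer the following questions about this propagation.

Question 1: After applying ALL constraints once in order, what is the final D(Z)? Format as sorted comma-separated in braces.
Constraint 1 (Z < W) on D(Z)={2,3,4,5,6,7} D(W)={3,4,5,6,7}: Z {2,3,4,5,6,7}->{2,3,4,5,6}
Constraint 2 (Z < U) on D(Z)={2,3,4,5,6} D(U)={2,3,4,5,6}: Z {2,3,4,5,6}->{2,3,4,5}; U {2,3,4,5,6}->{3,4,5,6}
Constraint 3 (V < W) on D(V)={2,3,4,5,6,7} D(W)={3,4,5,6,7}: V {2,3,4,5,6,7}->{2,3,4,5,6}
Constraint 4 (V != W) on D(V)={2,3,4,5,6} D(W)={3,4,5,6,7}: no change
So after all 4 constraints: D(Z) = {2,3,4,5}

Answer: {2,3,4,5}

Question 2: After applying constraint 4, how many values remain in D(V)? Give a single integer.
Answer: 5

Derivation:
Constraint 1 (Z < W) on D(Z)={2,3,4,5,6,7} D(W)={3,4,5,6,7}: Z {2,3,4,5,6,7}->{2,3,4,5,6}
Constraint 2 (Z < U) on D(Z)={2,3,4,5,6} D(U)={2,3,4,5,6}: Z {2,3,4,5,6}->{2,3,4,5}; U {2,3,4,5,6}->{3,4,5,6}
Constraint 3 (V < W) on D(V)={2,3,4,5,6,7} D(W)={3,4,5,6,7}: V {2,3,4,5,6,7}->{2,3,4,5,6}
Constraint 4 (V != W) on D(V)={2,3,4,5,6} D(W)={3,4,5,6,7}: no change
So after constraint 4: D(V)={2,3,4,5,6}, size = 5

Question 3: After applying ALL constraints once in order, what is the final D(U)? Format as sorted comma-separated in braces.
Constraint 1 (Z < W) on D(Z)={2,3,4,5,6,7} D(W)={3,4,5,6,7}: Z {2,3,4,5,6,7}->{2,3,4,5,6}
Constraint 2 (Z < U) on D(Z)={2,3,4,5,6} D(U)={2,3,4,5,6}: Z {2,3,4,5,6}->{2,3,4,5}; U {2,3,4,5,6}->{3,4,5,6}
Constraint 3 (V < W) on D(V)={2,3,4,5,6,7} D(W)={3,4,5,6,7}: V {2,3,4,5,6,7}->{2,3,4,5,6}
Constraint 4 (V != W) on D(V)={2,3,4,5,6} D(W)={3,4,5,6,7}: no change
So after all 4 constraints: D(U) = {3,4,5,6}

Answer: {3,4,5,6}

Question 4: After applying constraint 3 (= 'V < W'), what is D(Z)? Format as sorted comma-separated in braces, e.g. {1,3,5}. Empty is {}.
Constraint 1 (Z < W) on D(Z)={2,3,4,5,6,7} D(W)={3,4,5,6,7}: Z {2,3,4,5,6,7}->{2,3,4,5,6}
Constraint 2 (Z < U) on D(Z)={2,3,4,5,6} D(U)={2,3,4,5,6}: Z {2,3,4,5,6}->{2,3,4,5}; U {2,3,4,5,6}->{3,4,5,6}
Constraint 3 (V < W) on D(V)={2,3,4,5,6,7} D(W)={3,4,5,6,7}: V {2,3,4,5,6,7}->{2,3,4,5,6}
So after constraint 3: D(Z) = {2,3,4,5}

Answer: {2,3,4,5}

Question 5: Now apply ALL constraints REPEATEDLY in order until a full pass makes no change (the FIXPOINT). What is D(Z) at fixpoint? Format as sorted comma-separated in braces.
Answer: {2,3,4,5}

Derivation:
pass 0 (initial): D(Z)={2,3,4,5,6,7}
pass 1: U {2,3,4,5,6}->{3,4,5,6}; V {2,3,4,5,6,7}->{2,3,4,5,6}; Z {2,3,4,5,6,7}->{2,3,4,5}
pass 2: no change
Fixpoint after 2 passes: D(Z) = {2,3,4,5}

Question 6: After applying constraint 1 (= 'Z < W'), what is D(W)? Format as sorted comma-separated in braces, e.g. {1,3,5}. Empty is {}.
Constraint 1 (Z < W) on D(Z)={2,3,4,5,6,7} D(W)={3,4,5,6,7}: Z {2,3,4,5,6,7}->{2,3,4,5,6}
So after constraint 1: D(W) = {3,4,5,6,7}

Answer: {3,4,5,6,7}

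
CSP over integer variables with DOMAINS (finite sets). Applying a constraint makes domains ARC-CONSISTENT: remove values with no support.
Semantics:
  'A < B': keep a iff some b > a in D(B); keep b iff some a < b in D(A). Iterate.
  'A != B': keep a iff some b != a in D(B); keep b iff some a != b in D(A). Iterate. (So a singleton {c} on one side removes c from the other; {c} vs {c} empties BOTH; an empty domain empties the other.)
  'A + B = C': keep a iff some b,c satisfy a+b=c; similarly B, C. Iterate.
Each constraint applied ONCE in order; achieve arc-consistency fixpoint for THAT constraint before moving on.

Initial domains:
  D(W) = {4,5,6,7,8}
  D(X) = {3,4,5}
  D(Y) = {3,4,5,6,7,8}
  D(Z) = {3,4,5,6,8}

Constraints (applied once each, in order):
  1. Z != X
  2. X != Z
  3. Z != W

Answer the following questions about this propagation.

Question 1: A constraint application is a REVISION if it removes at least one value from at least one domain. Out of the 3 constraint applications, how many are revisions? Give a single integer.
Answer: 0

Derivation:
Constraint 1 (Z != X) on D(Z)={3,4,5,6,8} D(X)={3,4,5}: no change => not a revision
Constraint 2 (X != Z) on D(X)={3,4,5} D(Z)={3,4,5,6,8}: no change => not a revision
Constraint 3 (Z != W) on D(Z)={3,4,5,6,8} D(W)={4,5,6,7,8}: no change => not a revision
Total revisions = 0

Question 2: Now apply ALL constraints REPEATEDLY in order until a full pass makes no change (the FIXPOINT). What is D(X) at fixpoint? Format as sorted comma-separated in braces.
Answer: {3,4,5}

Derivation:
pass 0 (initial): D(X)={3,4,5}
pass 1: no change
Fixpoint after 1 passes: D(X) = {3,4,5}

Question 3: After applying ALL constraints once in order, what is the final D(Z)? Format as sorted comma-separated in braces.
Constraint 1 (Z != X) on D(Z)={3,4,5,6,8} D(X)={3,4,5}: no change
Constraint 2 (X != Z) on D(X)={3,4,5} D(Z)={3,4,5,6,8}: no change
Constraint 3 (Z != W) on D(Z)={3,4,5,6,8} D(W)={4,5,6,7,8}: no change
So after all 3 constraints: D(Z) = {3,4,5,6,8}

Answer: {3,4,5,6,8}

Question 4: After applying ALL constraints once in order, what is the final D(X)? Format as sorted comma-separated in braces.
Answer: {3,4,5}

Derivation:
Constraint 1 (Z != X) on D(Z)={3,4,5,6,8} D(X)={3,4,5}: no change
Constraint 2 (X != Z) on D(X)={3,4,5} D(Z)={3,4,5,6,8}: no change
Constraint 3 (Z != W) on D(Z)={3,4,5,6,8} D(W)={4,5,6,7,8}: no change
So after all 3 constraints: D(X) = {3,4,5}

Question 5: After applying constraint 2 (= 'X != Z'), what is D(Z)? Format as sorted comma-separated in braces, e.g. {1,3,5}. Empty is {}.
Answer: {3,4,5,6,8}

Derivation:
Constraint 1 (Z != X) on D(Z)={3,4,5,6,8} D(X)={3,4,5}: no change
Constraint 2 (X != Z) on D(X)={3,4,5} D(Z)={3,4,5,6,8}: no change
So after constraint 2: D(Z) = {3,4,5,6,8}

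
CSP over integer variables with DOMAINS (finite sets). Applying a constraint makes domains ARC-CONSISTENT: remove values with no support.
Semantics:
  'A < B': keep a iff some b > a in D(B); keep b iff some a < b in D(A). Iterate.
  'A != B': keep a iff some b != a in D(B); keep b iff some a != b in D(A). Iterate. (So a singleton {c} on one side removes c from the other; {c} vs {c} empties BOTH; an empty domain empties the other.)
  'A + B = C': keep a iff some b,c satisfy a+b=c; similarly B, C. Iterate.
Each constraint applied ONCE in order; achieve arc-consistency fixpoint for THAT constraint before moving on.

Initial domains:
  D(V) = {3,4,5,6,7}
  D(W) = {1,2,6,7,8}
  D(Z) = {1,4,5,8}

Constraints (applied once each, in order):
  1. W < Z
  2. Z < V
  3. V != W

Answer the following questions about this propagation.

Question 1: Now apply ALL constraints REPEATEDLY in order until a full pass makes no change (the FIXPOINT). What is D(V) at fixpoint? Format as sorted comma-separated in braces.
Answer: {5,6,7}

Derivation:
pass 0 (initial): D(V)={3,4,5,6,7}
pass 1: V {3,4,5,6,7}->{5,6,7}; W {1,2,6,7,8}->{1,2,6,7}; Z {1,4,5,8}->{4,5}
pass 2: W {1,2,6,7}->{1,2}
pass 3: no change
Fixpoint after 3 passes: D(V) = {5,6,7}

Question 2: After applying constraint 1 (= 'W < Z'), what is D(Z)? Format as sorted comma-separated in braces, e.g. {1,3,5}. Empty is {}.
Answer: {4,5,8}

Derivation:
Constraint 1 (W < Z) on D(W)={1,2,6,7,8} D(Z)={1,4,5,8}: W {1,2,6,7,8}->{1,2,6,7}; Z {1,4,5,8}->{4,5,8}
So after constraint 1: D(Z) = {4,5,8}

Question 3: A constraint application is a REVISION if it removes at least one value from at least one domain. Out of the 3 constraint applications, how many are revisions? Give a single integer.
Answer: 2

Derivation:
Constraint 1 (W < Z) on D(W)={1,2,6,7,8} D(Z)={1,4,5,8}: W {1,2,6,7,8}->{1,2,6,7}; Z {1,4,5,8}->{4,5,8} => REVISION
Constraint 2 (Z < V) on D(Z)={4,5,8} D(V)={3,4,5,6,7}: Z {4,5,8}->{4,5}; V {3,4,5,6,7}->{5,6,7} => REVISION
Constraint 3 (V != W) on D(V)={5,6,7} D(W)={1,2,6,7}: no change => not a revision
Total revisions = 2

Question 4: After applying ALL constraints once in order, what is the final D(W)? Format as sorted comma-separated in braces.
Answer: {1,2,6,7}

Derivation:
Constraint 1 (W < Z) on D(W)={1,2,6,7,8} D(Z)={1,4,5,8}: W {1,2,6,7,8}->{1,2,6,7}; Z {1,4,5,8}->{4,5,8}
Constraint 2 (Z < V) on D(Z)={4,5,8} D(V)={3,4,5,6,7}: Z {4,5,8}->{4,5}; V {3,4,5,6,7}->{5,6,7}
Constraint 3 (V != W) on D(V)={5,6,7} D(W)={1,2,6,7}: no change
So after all 3 constraints: D(W) = {1,2,6,7}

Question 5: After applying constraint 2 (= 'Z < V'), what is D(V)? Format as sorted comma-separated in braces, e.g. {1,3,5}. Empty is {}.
Answer: {5,6,7}

Derivation:
Constraint 1 (W < Z) on D(W)={1,2,6,7,8} D(Z)={1,4,5,8}: W {1,2,6,7,8}->{1,2,6,7}; Z {1,4,5,8}->{4,5,8}
Constraint 2 (Z < V) on D(Z)={4,5,8} D(V)={3,4,5,6,7}: Z {4,5,8}->{4,5}; V {3,4,5,6,7}->{5,6,7}
So after constraint 2: D(V) = {5,6,7}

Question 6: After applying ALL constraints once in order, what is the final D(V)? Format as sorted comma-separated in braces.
Constraint 1 (W < Z) on D(W)={1,2,6,7,8} D(Z)={1,4,5,8}: W {1,2,6,7,8}->{1,2,6,7}; Z {1,4,5,8}->{4,5,8}
Constraint 2 (Z < V) on D(Z)={4,5,8} D(V)={3,4,5,6,7}: Z {4,5,8}->{4,5}; V {3,4,5,6,7}->{5,6,7}
Constraint 3 (V != W) on D(V)={5,6,7} D(W)={1,2,6,7}: no change
So after all 3 constraints: D(V) = {5,6,7}

Answer: {5,6,7}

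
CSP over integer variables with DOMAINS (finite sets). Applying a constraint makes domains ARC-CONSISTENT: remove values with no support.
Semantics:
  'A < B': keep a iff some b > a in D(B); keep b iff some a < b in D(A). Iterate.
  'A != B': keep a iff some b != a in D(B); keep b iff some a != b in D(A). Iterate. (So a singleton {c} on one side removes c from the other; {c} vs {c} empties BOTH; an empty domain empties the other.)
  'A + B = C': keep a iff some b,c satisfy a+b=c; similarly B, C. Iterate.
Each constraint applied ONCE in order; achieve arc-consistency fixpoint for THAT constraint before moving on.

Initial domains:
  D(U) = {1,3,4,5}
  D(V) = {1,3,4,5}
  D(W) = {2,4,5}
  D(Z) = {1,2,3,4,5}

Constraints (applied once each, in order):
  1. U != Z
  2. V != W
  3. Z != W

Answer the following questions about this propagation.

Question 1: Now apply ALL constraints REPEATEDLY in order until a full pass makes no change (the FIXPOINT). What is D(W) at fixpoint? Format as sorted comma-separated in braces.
pass 0 (initial): D(W)={2,4,5}
pass 1: no change
Fixpoint after 1 passes: D(W) = {2,4,5}

Answer: {2,4,5}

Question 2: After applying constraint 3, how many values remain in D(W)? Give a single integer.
Constraint 1 (U != Z) on D(U)={1,3,4,5} D(Z)={1,2,3,4,5}: no change
Constraint 2 (V != W) on D(V)={1,3,4,5} D(W)={2,4,5}: no change
Constraint 3 (Z != W) on D(Z)={1,2,3,4,5} D(W)={2,4,5}: no change
So after constraint 3: D(W)={2,4,5}, size = 3

Answer: 3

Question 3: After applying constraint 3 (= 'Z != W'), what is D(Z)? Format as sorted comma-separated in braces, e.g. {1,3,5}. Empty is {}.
Constraint 1 (U != Z) on D(U)={1,3,4,5} D(Z)={1,2,3,4,5}: no change
Constraint 2 (V != W) on D(V)={1,3,4,5} D(W)={2,4,5}: no change
Constraint 3 (Z != W) on D(Z)={1,2,3,4,5} D(W)={2,4,5}: no change
So after constraint 3: D(Z) = {1,2,3,4,5}

Answer: {1,2,3,4,5}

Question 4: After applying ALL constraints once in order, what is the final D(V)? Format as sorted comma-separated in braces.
Constraint 1 (U != Z) on D(U)={1,3,4,5} D(Z)={1,2,3,4,5}: no change
Constraint 2 (V != W) on D(V)={1,3,4,5} D(W)={2,4,5}: no change
Constraint 3 (Z != W) on D(Z)={1,2,3,4,5} D(W)={2,4,5}: no change
So after all 3 constraints: D(V) = {1,3,4,5}

Answer: {1,3,4,5}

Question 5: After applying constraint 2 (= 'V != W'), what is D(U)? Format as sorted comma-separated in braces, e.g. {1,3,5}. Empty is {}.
Answer: {1,3,4,5}

Derivation:
Constraint 1 (U != Z) on D(U)={1,3,4,5} D(Z)={1,2,3,4,5}: no change
Constraint 2 (V != W) on D(V)={1,3,4,5} D(W)={2,4,5}: no change
So after constraint 2: D(U) = {1,3,4,5}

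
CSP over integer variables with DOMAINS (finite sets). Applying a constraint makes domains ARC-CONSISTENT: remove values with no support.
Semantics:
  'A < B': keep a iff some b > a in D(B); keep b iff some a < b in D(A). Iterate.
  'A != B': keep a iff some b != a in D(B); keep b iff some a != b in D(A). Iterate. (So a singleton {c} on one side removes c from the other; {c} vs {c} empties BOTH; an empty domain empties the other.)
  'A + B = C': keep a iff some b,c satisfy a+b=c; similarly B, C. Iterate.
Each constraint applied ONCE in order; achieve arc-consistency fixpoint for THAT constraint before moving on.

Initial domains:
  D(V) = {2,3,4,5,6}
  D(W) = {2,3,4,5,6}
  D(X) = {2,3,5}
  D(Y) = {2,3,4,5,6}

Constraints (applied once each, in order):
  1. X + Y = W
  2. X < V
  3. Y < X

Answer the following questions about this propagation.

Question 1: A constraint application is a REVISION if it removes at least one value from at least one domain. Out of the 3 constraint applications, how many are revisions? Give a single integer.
Answer: 3

Derivation:
Constraint 1 (X + Y = W) on D(X)={2,3,5} D(Y)={2,3,4,5,6} D(W)={2,3,4,5,6}: X {2,3,5}->{2,3}; Y {2,3,4,5,6}->{2,3,4}; W {2,3,4,5,6}->{4,5,6} => REVISION
Constraint 2 (X < V) on D(X)={2,3} D(V)={2,3,4,5,6}: V {2,3,4,5,6}->{3,4,5,6} => REVISION
Constraint 3 (Y < X) on D(Y)={2,3,4} D(X)={2,3}: Y {2,3,4}->{2}; X {2,3}->{3} => REVISION
Total revisions = 3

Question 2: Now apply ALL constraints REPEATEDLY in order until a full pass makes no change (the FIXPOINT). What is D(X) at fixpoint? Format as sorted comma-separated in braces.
pass 0 (initial): D(X)={2,3,5}
pass 1: V {2,3,4,5,6}->{3,4,5,6}; W {2,3,4,5,6}->{4,5,6}; X {2,3,5}->{3}; Y {2,3,4,5,6}->{2}
pass 2: V {3,4,5,6}->{4,5,6}; W {4,5,6}->{5}
pass 3: no change
Fixpoint after 3 passes: D(X) = {3}

Answer: {3}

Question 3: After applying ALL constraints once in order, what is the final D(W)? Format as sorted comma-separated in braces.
Constraint 1 (X + Y = W) on D(X)={2,3,5} D(Y)={2,3,4,5,6} D(W)={2,3,4,5,6}: X {2,3,5}->{2,3}; Y {2,3,4,5,6}->{2,3,4}; W {2,3,4,5,6}->{4,5,6}
Constraint 2 (X < V) on D(X)={2,3} D(V)={2,3,4,5,6}: V {2,3,4,5,6}->{3,4,5,6}
Constraint 3 (Y < X) on D(Y)={2,3,4} D(X)={2,3}: Y {2,3,4}->{2}; X {2,3}->{3}
So after all 3 constraints: D(W) = {4,5,6}

Answer: {4,5,6}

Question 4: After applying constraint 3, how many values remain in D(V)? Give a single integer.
Answer: 4

Derivation:
Constraint 1 (X + Y = W) on D(X)={2,3,5} D(Y)={2,3,4,5,6} D(W)={2,3,4,5,6}: X {2,3,5}->{2,3}; Y {2,3,4,5,6}->{2,3,4}; W {2,3,4,5,6}->{4,5,6}
Constraint 2 (X < V) on D(X)={2,3} D(V)={2,3,4,5,6}: V {2,3,4,5,6}->{3,4,5,6}
Constraint 3 (Y < X) on D(Y)={2,3,4} D(X)={2,3}: Y {2,3,4}->{2}; X {2,3}->{3}
So after constraint 3: D(V)={3,4,5,6}, size = 4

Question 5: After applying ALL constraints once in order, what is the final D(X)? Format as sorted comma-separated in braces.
Answer: {3}

Derivation:
Constraint 1 (X + Y = W) on D(X)={2,3,5} D(Y)={2,3,4,5,6} D(W)={2,3,4,5,6}: X {2,3,5}->{2,3}; Y {2,3,4,5,6}->{2,3,4}; W {2,3,4,5,6}->{4,5,6}
Constraint 2 (X < V) on D(X)={2,3} D(V)={2,3,4,5,6}: V {2,3,4,5,6}->{3,4,5,6}
Constraint 3 (Y < X) on D(Y)={2,3,4} D(X)={2,3}: Y {2,3,4}->{2}; X {2,3}->{3}
So after all 3 constraints: D(X) = {3}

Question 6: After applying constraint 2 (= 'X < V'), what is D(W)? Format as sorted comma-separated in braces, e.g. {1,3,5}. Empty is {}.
Constraint 1 (X + Y = W) on D(X)={2,3,5} D(Y)={2,3,4,5,6} D(W)={2,3,4,5,6}: X {2,3,5}->{2,3}; Y {2,3,4,5,6}->{2,3,4}; W {2,3,4,5,6}->{4,5,6}
Constraint 2 (X < V) on D(X)={2,3} D(V)={2,3,4,5,6}: V {2,3,4,5,6}->{3,4,5,6}
So after constraint 2: D(W) = {4,5,6}

Answer: {4,5,6}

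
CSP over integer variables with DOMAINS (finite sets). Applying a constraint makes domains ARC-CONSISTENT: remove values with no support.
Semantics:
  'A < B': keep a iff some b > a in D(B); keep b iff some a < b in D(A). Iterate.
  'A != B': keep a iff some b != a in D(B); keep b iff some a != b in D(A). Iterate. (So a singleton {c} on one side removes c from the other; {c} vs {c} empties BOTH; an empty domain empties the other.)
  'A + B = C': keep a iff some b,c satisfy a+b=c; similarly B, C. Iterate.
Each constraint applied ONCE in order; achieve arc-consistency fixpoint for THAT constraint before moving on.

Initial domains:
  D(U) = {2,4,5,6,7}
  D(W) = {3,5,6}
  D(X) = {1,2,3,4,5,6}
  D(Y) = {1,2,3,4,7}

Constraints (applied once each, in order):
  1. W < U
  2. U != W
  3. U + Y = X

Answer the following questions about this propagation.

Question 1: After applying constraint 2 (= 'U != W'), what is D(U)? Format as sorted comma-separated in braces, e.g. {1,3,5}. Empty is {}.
Constraint 1 (W < U) on D(W)={3,5,6} D(U)={2,4,5,6,7}: U {2,4,5,6,7}->{4,5,6,7}
Constraint 2 (U != W) on D(U)={4,5,6,7} D(W)={3,5,6}: no change
So after constraint 2: D(U) = {4,5,6,7}

Answer: {4,5,6,7}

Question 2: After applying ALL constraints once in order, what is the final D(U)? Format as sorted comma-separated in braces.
Constraint 1 (W < U) on D(W)={3,5,6} D(U)={2,4,5,6,7}: U {2,4,5,6,7}->{4,5,6,7}
Constraint 2 (U != W) on D(U)={4,5,6,7} D(W)={3,5,6}: no change
Constraint 3 (U + Y = X) on D(U)={4,5,6,7} D(Y)={1,2,3,4,7} D(X)={1,2,3,4,5,6}: U {4,5,6,7}->{4,5}; Y {1,2,3,4,7}->{1,2}; X {1,2,3,4,5,6}->{5,6}
So after all 3 constraints: D(U) = {4,5}

Answer: {4,5}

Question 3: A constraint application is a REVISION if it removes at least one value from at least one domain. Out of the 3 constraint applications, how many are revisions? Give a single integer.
Constraint 1 (W < U) on D(W)={3,5,6} D(U)={2,4,5,6,7}: U {2,4,5,6,7}->{4,5,6,7} => REVISION
Constraint 2 (U != W) on D(U)={4,5,6,7} D(W)={3,5,6}: no change => not a revision
Constraint 3 (U + Y = X) on D(U)={4,5,6,7} D(Y)={1,2,3,4,7} D(X)={1,2,3,4,5,6}: U {4,5,6,7}->{4,5}; Y {1,2,3,4,7}->{1,2}; X {1,2,3,4,5,6}->{5,6} => REVISION
Total revisions = 2

Answer: 2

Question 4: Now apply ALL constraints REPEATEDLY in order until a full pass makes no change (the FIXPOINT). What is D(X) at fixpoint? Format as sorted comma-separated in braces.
pass 0 (initial): D(X)={1,2,3,4,5,6}
pass 1: U {2,4,5,6,7}->{4,5}; X {1,2,3,4,5,6}->{5,6}; Y {1,2,3,4,7}->{1,2}
pass 2: W {3,5,6}->{3}
pass 3: no change
Fixpoint after 3 passes: D(X) = {5,6}

Answer: {5,6}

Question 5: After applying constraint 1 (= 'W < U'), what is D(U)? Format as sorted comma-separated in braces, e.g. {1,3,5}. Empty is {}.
Answer: {4,5,6,7}

Derivation:
Constraint 1 (W < U) on D(W)={3,5,6} D(U)={2,4,5,6,7}: U {2,4,5,6,7}->{4,5,6,7}
So after constraint 1: D(U) = {4,5,6,7}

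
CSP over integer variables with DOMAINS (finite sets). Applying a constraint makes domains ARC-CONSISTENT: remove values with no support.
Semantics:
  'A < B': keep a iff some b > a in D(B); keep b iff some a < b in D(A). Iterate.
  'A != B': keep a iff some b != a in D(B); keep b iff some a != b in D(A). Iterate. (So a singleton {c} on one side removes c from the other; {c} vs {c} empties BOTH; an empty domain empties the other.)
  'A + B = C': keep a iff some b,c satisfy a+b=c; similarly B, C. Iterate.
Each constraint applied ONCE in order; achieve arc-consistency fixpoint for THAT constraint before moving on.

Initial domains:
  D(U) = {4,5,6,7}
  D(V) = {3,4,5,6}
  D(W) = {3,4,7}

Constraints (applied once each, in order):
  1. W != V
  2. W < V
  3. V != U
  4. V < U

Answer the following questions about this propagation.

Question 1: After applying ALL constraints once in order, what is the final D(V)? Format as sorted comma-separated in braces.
Constraint 1 (W != V) on D(W)={3,4,7} D(V)={3,4,5,6}: no change
Constraint 2 (W < V) on D(W)={3,4,7} D(V)={3,4,5,6}: W {3,4,7}->{3,4}; V {3,4,5,6}->{4,5,6}
Constraint 3 (V != U) on D(V)={4,5,6} D(U)={4,5,6,7}: no change
Constraint 4 (V < U) on D(V)={4,5,6} D(U)={4,5,6,7}: U {4,5,6,7}->{5,6,7}
So after all 4 constraints: D(V) = {4,5,6}

Answer: {4,5,6}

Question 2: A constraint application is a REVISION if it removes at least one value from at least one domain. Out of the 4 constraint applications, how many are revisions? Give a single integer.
Constraint 1 (W != V) on D(W)={3,4,7} D(V)={3,4,5,6}: no change => not a revision
Constraint 2 (W < V) on D(W)={3,4,7} D(V)={3,4,5,6}: W {3,4,7}->{3,4}; V {3,4,5,6}->{4,5,6} => REVISION
Constraint 3 (V != U) on D(V)={4,5,6} D(U)={4,5,6,7}: no change => not a revision
Constraint 4 (V < U) on D(V)={4,5,6} D(U)={4,5,6,7}: U {4,5,6,7}->{5,6,7} => REVISION
Total revisions = 2

Answer: 2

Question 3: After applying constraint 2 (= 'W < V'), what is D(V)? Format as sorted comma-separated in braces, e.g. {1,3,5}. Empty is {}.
Answer: {4,5,6}

Derivation:
Constraint 1 (W != V) on D(W)={3,4,7} D(V)={3,4,5,6}: no change
Constraint 2 (W < V) on D(W)={3,4,7} D(V)={3,4,5,6}: W {3,4,7}->{3,4}; V {3,4,5,6}->{4,5,6}
So after constraint 2: D(V) = {4,5,6}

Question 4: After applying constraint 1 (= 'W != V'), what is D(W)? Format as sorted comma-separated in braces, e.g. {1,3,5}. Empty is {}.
Answer: {3,4,7}

Derivation:
Constraint 1 (W != V) on D(W)={3,4,7} D(V)={3,4,5,6}: no change
So after constraint 1: D(W) = {3,4,7}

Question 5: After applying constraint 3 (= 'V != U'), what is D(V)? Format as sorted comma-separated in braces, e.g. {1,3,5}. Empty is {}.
Constraint 1 (W != V) on D(W)={3,4,7} D(V)={3,4,5,6}: no change
Constraint 2 (W < V) on D(W)={3,4,7} D(V)={3,4,5,6}: W {3,4,7}->{3,4}; V {3,4,5,6}->{4,5,6}
Constraint 3 (V != U) on D(V)={4,5,6} D(U)={4,5,6,7}: no change
So after constraint 3: D(V) = {4,5,6}

Answer: {4,5,6}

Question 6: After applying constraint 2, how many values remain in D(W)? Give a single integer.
Answer: 2

Derivation:
Constraint 1 (W != V) on D(W)={3,4,7} D(V)={3,4,5,6}: no change
Constraint 2 (W < V) on D(W)={3,4,7} D(V)={3,4,5,6}: W {3,4,7}->{3,4}; V {3,4,5,6}->{4,5,6}
So after constraint 2: D(W)={3,4}, size = 2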